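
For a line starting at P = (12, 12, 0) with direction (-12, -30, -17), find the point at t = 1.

P(t) = P + t·d
  = (12 + (-12)·1, 12 + (-30)·1, 0 + (-17)·1)
  = (12 - 12, 12 - 30, 0 - 17)
  = (0, -18, -17)

(0, -18, -17)


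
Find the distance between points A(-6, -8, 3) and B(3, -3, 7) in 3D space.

d = √[(x₂-x₁)² + (y₂-y₁)² + (z₂-z₁)²]
  = √[9² + 5² + 4²]
  = √[81 + 25 + 16]
  = √122
  ≈ 11.05

11.05


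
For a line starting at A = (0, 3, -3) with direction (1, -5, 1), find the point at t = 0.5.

P(t) = A + t·d
  = (0 + 1·0.5, 3 + (-5)·0.5, -3 + 1·0.5)
  = (0 + 0.5, 3 - 2.5, -3 + 0.5)
  = (0.5, 0.5, -2.5)

(0.5, 0.5, -2.5)


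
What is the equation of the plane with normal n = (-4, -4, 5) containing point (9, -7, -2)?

The plane through P with normal n = (a, b, c) satisfies n·(r - P) = 0,
i.e. ax + by + cz = a·x₀ + b·y₀ + c·z₀.
d = (-4)·9 + (-4)·(-7) + 5·(-2)
  = -36 + 28 - 10
  = -18
Equation: -4x - 4y + 5z = -18

-4x - 4y + 5z = -18


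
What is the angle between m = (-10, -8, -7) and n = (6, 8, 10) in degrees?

m·n = (-10)·6 + (-8)·8 + (-7)·10 = -60 - 64 - 70 = -194
|m| = √((-10)² + (-8)² + (-7)²) = √213 ≈ 14.59
|n| = √(6² + 8² + 10²) = √200 ≈ 14.14
cos θ = (m·n)/(|m||n|) = -194/(14.59·14.14) ≈ -0.9399
θ = arccos(-0.9399) ≈ 160°

160°


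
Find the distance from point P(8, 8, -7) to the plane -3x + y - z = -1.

distance = |a·x₀ + b·y₀ + c·z₀ - d| / √(a² + b² + c²)
  = |(-3)·8 + 1·8 + (-1)·(-7) - (-1)| / √((-3)² + 1² + (-1)²)
  = |-24 + 8 + 7 + 1| / √(9 + 1 + 1)
  = |-8| / √11
  = 8 / 3.317
  ≈ 2.412

2.412


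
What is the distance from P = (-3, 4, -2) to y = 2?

distance = |a·x₀ + b·y₀ + c·z₀ - d| / √(a² + b² + c²)
  = |0·(-3) + 1·4 + 0·(-2) - 2| / √(0² + 1² + 0²)
  = |0 + 4 + 0 - 2| / √(0 + 1 + 0)
  = |2| / √1
  = 2 / 1
  ≈ 2

2


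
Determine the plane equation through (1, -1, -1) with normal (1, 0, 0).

The plane through P with normal n = (a, b, c) satisfies n·(r - P) = 0,
i.e. ax + by + cz = a·x₀ + b·y₀ + c·z₀.
d = 1·1 + 0·(-1) + 0·(-1)
  = 1 + 0 + 0
  = 1
Equation: x = 1

x = 1


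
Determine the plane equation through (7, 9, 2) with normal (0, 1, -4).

The plane through P with normal n = (a, b, c) satisfies n·(r - P) = 0,
i.e. ax + by + cz = a·x₀ + b·y₀ + c·z₀.
d = 0·7 + 1·9 + (-4)·2
  = 0 + 9 - 8
  = 1
Equation: y - 4z = 1

y - 4z = 1


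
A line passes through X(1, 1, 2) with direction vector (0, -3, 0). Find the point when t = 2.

P(t) = X + t·d
  = (1 + 0·2, 1 + (-3)·2, 2 + 0·2)
  = (1 + 0, 1 - 6, 2 + 0)
  = (1, -5, 2)

(1, -5, 2)


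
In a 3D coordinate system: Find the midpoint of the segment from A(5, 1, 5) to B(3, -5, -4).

M = ((x₁+x₂)/2, (y₁+y₂)/2, (z₁+z₂)/2)
  = ((5 + 3)/2, (1 - 5)/2, (5 - 4)/2)
  = (8/2, -4/2, 1/2)
  = (4, -2, 0.5)

(4, -2, 0.5)


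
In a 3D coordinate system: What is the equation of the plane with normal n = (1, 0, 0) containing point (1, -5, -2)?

The plane through P with normal n = (a, b, c) satisfies n·(r - P) = 0,
i.e. ax + by + cz = a·x₀ + b·y₀ + c·z₀.
d = 1·1 + 0·(-5) + 0·(-2)
  = 1 + 0 + 0
  = 1
Equation: x = 1

x = 1


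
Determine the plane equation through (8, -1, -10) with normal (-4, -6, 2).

The plane through P with normal n = (a, b, c) satisfies n·(r - P) = 0,
i.e. ax + by + cz = a·x₀ + b·y₀ + c·z₀.
d = (-4)·8 + (-6)·(-1) + 2·(-10)
  = -32 + 6 - 20
  = -46
Equation: -4x - 6y + 2z = -46

-4x - 6y + 2z = -46


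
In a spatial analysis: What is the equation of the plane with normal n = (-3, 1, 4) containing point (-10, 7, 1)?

The plane through P with normal n = (a, b, c) satisfies n·(r - P) = 0,
i.e. ax + by + cz = a·x₀ + b·y₀ + c·z₀.
d = (-3)·(-10) + 1·7 + 4·1
  = 30 + 7 + 4
  = 41
Equation: -3x + y + 4z = 41

-3x + y + 4z = 41


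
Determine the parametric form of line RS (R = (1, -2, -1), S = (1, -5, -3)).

Direction vector d = S - R = (1 - 1, -5 + 2, -3 + 1) = (0, -3, -2)
Parametric form r = R + t·d:
x = 1, y = -2 - 3t, z = -1 - 2t

x = 1, y = -2 - 3t, z = -1 - 2t


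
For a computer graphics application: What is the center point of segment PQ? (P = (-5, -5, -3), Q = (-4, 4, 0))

M = ((x₁+x₂)/2, (y₁+y₂)/2, (z₁+z₂)/2)
  = ((-5 - 4)/2, (-5 + 4)/2, (-3 + 0)/2)
  = (-9/2, -1/2, -3/2)
  = (-4.5, -0.5, -1.5)

(-4.5, -0.5, -1.5)


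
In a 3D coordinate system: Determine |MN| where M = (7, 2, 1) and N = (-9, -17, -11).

d = √[(x₂-x₁)² + (y₂-y₁)² + (z₂-z₁)²]
  = √[(-16)² + (-19)² + (-12)²]
  = √[256 + 361 + 144]
  = √761
  ≈ 27.59

27.59


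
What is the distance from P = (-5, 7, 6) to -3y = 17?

distance = |a·x₀ + b·y₀ + c·z₀ - d| / √(a² + b² + c²)
  = |0·(-5) + (-3)·7 + 0·6 - 17| / √(0² + (-3)² + 0²)
  = |0 - 21 + 0 - 17| / √(0 + 9 + 0)
  = |-38| / √9
  = 38 / 3
  ≈ 12.67

12.67


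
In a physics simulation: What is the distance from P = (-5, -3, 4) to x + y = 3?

distance = |a·x₀ + b·y₀ + c·z₀ - d| / √(a² + b² + c²)
  = |1·(-5) + 1·(-3) + 0·4 - 3| / √(1² + 1² + 0²)
  = |-5 - 3 + 0 - 3| / √(1 + 1 + 0)
  = |-11| / √2
  = 11 / 1.414
  ≈ 7.778

7.778


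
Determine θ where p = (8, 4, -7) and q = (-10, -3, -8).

p·q = 8·(-10) + 4·(-3) + (-7)·(-8) = -80 - 12 + 56 = -36
|p| = √(8² + 4² + (-7)²) = √129 ≈ 11.36
|q| = √((-10)² + (-3)² + (-8)²) = √173 ≈ 13.15
cos θ = (p·q)/(|p||q|) = -36/(11.36·13.15) ≈ -0.241
θ = arccos(-0.241) ≈ 103.9°

103.9°


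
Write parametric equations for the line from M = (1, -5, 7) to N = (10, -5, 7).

Direction vector d = N - M = (10 - 1, -5 + 5, 7 - 7) = (9, 0, 0)
Parametric form r = M + t·d:
x = 1 + 9t, y = -5, z = 7

x = 1 + 9t, y = -5, z = 7


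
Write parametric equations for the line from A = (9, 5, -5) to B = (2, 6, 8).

Direction vector d = B - A = (2 - 9, 6 - 5, 8 + 5) = (-7, 1, 13)
Parametric form r = A + t·d:
x = 9 - 7t, y = 5 + t, z = -5 + 13t

x = 9 - 7t, y = 5 + t, z = -5 + 13t


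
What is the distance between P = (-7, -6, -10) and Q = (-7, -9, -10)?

d = √[(x₂-x₁)² + (y₂-y₁)² + (z₂-z₁)²]
  = √[0² + (-3)² + 0²]
  = √[0 + 9 + 0]
  = √9
  ≈ 3

3


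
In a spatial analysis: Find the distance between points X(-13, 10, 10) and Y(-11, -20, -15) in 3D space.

d = √[(x₂-x₁)² + (y₂-y₁)² + (z₂-z₁)²]
  = √[2² + (-30)² + (-25)²]
  = √[4 + 900 + 625]
  = √1529
  ≈ 39.1

39.1


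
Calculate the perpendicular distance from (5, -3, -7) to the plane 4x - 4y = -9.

distance = |a·x₀ + b·y₀ + c·z₀ - d| / √(a² + b² + c²)
  = |4·5 + (-4)·(-3) + 0·(-7) - (-9)| / √(4² + (-4)² + 0²)
  = |20 + 12 + 0 + 9| / √(16 + 16 + 0)
  = |41| / √32
  = 41 / 5.657
  ≈ 7.248

7.248


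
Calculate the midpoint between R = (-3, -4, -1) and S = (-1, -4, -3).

M = ((x₁+x₂)/2, (y₁+y₂)/2, (z₁+z₂)/2)
  = ((-3 - 1)/2, (-4 - 4)/2, (-1 - 3)/2)
  = (-4/2, -8/2, -4/2)
  = (-2, -4, -2)

(-2, -4, -2)


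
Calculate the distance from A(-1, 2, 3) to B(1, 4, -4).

d = √[(x₂-x₁)² + (y₂-y₁)² + (z₂-z₁)²]
  = √[2² + 2² + (-7)²]
  = √[4 + 4 + 49]
  = √57
  ≈ 7.55

7.55


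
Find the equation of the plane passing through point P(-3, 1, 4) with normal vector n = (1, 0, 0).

The plane through P with normal n = (a, b, c) satisfies n·(r - P) = 0,
i.e. ax + by + cz = a·x₀ + b·y₀ + c·z₀.
d = 1·(-3) + 0·1 + 0·4
  = -3 + 0 + 0
  = -3
Equation: x = -3

x = -3


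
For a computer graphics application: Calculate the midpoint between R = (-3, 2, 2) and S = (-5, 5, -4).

M = ((x₁+x₂)/2, (y₁+y₂)/2, (z₁+z₂)/2)
  = ((-3 - 5)/2, (2 + 5)/2, (2 - 4)/2)
  = (-8/2, 7/2, -2/2)
  = (-4, 3.5, -1)

(-4, 3.5, -1)


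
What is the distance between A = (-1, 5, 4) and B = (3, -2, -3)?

d = √[(x₂-x₁)² + (y₂-y₁)² + (z₂-z₁)²]
  = √[4² + (-7)² + (-7)²]
  = √[16 + 49 + 49]
  = √114
  ≈ 10.68

10.68


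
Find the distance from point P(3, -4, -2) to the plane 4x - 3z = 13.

distance = |a·x₀ + b·y₀ + c·z₀ - d| / √(a² + b² + c²)
  = |4·3 + 0·(-4) + (-3)·(-2) - 13| / √(4² + 0² + (-3)²)
  = |12 + 0 + 6 - 13| / √(16 + 0 + 9)
  = |5| / √25
  = 5 / 5
  ≈ 1

1


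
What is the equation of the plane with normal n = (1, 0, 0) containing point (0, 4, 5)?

The plane through P with normal n = (a, b, c) satisfies n·(r - P) = 0,
i.e. ax + by + cz = a·x₀ + b·y₀ + c·z₀.
d = 1·0 + 0·4 + 0·5
  = 0 + 0 + 0
  = 0
Equation: x = 0

x = 0


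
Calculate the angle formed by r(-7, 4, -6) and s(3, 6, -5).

r·s = (-7)·3 + 4·6 + (-6)·(-5) = -21 + 24 + 30 = 33
|r| = √((-7)² + 4² + (-6)²) = √101 ≈ 10.05
|s| = √(3² + 6² + (-5)²) = √70 ≈ 8.367
cos θ = (r·s)/(|r||s|) = 33/(10.05·8.367) ≈ 0.3925
θ = arccos(0.3925) ≈ 66.89°

66.89°


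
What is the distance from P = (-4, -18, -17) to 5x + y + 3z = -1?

distance = |a·x₀ + b·y₀ + c·z₀ - d| / √(a² + b² + c²)
  = |5·(-4) + 1·(-18) + 3·(-17) - (-1)| / √(5² + 1² + 3²)
  = |-20 - 18 - 51 + 1| / √(25 + 1 + 9)
  = |-88| / √35
  = 88 / 5.916
  ≈ 14.87

14.87


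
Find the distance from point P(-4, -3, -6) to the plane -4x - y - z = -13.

distance = |a·x₀ + b·y₀ + c·z₀ - d| / √(a² + b² + c²)
  = |(-4)·(-4) + (-1)·(-3) + (-1)·(-6) - (-13)| / √((-4)² + (-1)² + (-1)²)
  = |16 + 3 + 6 + 13| / √(16 + 1 + 1)
  = |38| / √18
  = 38 / 4.243
  ≈ 8.957

8.957


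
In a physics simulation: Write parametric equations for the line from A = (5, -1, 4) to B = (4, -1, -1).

Direction vector d = B - A = (4 - 5, -1 + 1, -1 - 4) = (-1, 0, -5)
Parametric form r = A + t·d:
x = 5 - t, y = -1, z = 4 - 5t

x = 5 - t, y = -1, z = 4 - 5t


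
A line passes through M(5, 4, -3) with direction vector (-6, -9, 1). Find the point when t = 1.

P(t) = M + t·d
  = (5 + (-6)·1, 4 + (-9)·1, -3 + 1·1)
  = (5 - 6, 4 - 9, -3 + 1)
  = (-1, -5, -2)

(-1, -5, -2)


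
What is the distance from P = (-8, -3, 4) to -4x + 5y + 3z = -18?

distance = |a·x₀ + b·y₀ + c·z₀ - d| / √(a² + b² + c²)
  = |(-4)·(-8) + 5·(-3) + 3·4 - (-18)| / √((-4)² + 5² + 3²)
  = |32 - 15 + 12 + 18| / √(16 + 25 + 9)
  = |47| / √50
  = 47 / 7.071
  ≈ 6.647

6.647


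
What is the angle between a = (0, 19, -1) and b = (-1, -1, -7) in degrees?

a·b = 0·(-1) + 19·(-1) + (-1)·(-7) = 0 - 19 + 7 = -12
|a| = √(0² + 19² + (-1)²) = √362 ≈ 19.03
|b| = √((-1)² + (-1)² + (-7)²) = √51 ≈ 7.141
cos θ = (a·b)/(|a||b|) = -12/(19.03·7.141) ≈ -0.08832
θ = arccos(-0.08832) ≈ 95.07°

95.07°


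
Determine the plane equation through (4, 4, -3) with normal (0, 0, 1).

The plane through P with normal n = (a, b, c) satisfies n·(r - P) = 0,
i.e. ax + by + cz = a·x₀ + b·y₀ + c·z₀.
d = 0·4 + 0·4 + 1·(-3)
  = 0 + 0 - 3
  = -3
Equation: z = -3

z = -3


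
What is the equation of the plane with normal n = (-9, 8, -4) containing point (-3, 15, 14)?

The plane through P with normal n = (a, b, c) satisfies n·(r - P) = 0,
i.e. ax + by + cz = a·x₀ + b·y₀ + c·z₀.
d = (-9)·(-3) + 8·15 + (-4)·14
  = 27 + 120 - 56
  = 91
Equation: -9x + 8y - 4z = 91

-9x + 8y - 4z = 91


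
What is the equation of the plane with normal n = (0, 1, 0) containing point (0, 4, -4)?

The plane through P with normal n = (a, b, c) satisfies n·(r - P) = 0,
i.e. ax + by + cz = a·x₀ + b·y₀ + c·z₀.
d = 0·0 + 1·4 + 0·(-4)
  = 0 + 4 + 0
  = 4
Equation: y = 4

y = 4


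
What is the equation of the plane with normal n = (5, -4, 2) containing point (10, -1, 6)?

The plane through P with normal n = (a, b, c) satisfies n·(r - P) = 0,
i.e. ax + by + cz = a·x₀ + b·y₀ + c·z₀.
d = 5·10 + (-4)·(-1) + 2·6
  = 50 + 4 + 12
  = 66
Equation: 5x - 4y + 2z = 66

5x - 4y + 2z = 66


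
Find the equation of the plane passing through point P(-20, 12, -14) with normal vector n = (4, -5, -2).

The plane through P with normal n = (a, b, c) satisfies n·(r - P) = 0,
i.e. ax + by + cz = a·x₀ + b·y₀ + c·z₀.
d = 4·(-20) + (-5)·12 + (-2)·(-14)
  = -80 - 60 + 28
  = -112
Equation: 4x - 5y - 2z = -112

4x - 5y - 2z = -112


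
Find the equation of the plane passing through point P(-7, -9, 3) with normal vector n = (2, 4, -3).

The plane through P with normal n = (a, b, c) satisfies n·(r - P) = 0,
i.e. ax + by + cz = a·x₀ + b·y₀ + c·z₀.
d = 2·(-7) + 4·(-9) + (-3)·3
  = -14 - 36 - 9
  = -59
Equation: 2x + 4y - 3z = -59

2x + 4y - 3z = -59


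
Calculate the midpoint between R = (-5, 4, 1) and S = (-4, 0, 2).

M = ((x₁+x₂)/2, (y₁+y₂)/2, (z₁+z₂)/2)
  = ((-5 - 4)/2, (4 + 0)/2, (1 + 2)/2)
  = (-9/2, 4/2, 3/2)
  = (-4.5, 2, 1.5)

(-4.5, 2, 1.5)


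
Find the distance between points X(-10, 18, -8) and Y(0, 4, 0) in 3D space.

d = √[(x₂-x₁)² + (y₂-y₁)² + (z₂-z₁)²]
  = √[10² + (-14)² + 8²]
  = √[100 + 196 + 64]
  = √360
  ≈ 18.97

18.97


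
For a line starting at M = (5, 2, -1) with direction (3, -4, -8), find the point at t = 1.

P(t) = M + t·d
  = (5 + 3·1, 2 + (-4)·1, -1 + (-8)·1)
  = (5 + 3, 2 - 4, -1 - 8)
  = (8, -2, -9)

(8, -2, -9)


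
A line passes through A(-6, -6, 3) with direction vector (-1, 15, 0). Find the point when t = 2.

P(t) = A + t·d
  = (-6 + (-1)·2, -6 + 15·2, 3 + 0·2)
  = (-6 - 2, -6 + 30, 3 + 0)
  = (-8, 24, 3)

(-8, 24, 3)


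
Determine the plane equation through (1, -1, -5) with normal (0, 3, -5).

The plane through P with normal n = (a, b, c) satisfies n·(r - P) = 0,
i.e. ax + by + cz = a·x₀ + b·y₀ + c·z₀.
d = 0·1 + 3·(-1) + (-5)·(-5)
  = 0 - 3 + 25
  = 22
Equation: 3y - 5z = 22

3y - 5z = 22


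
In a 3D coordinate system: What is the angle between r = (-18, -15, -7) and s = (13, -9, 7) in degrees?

r·s = (-18)·13 + (-15)·(-9) + (-7)·7 = -234 + 135 - 49 = -148
|r| = √((-18)² + (-15)² + (-7)²) = √598 ≈ 24.45
|s| = √(13² + (-9)² + 7²) = √299 ≈ 17.29
cos θ = (r·s)/(|r||s|) = -148/(24.45·17.29) ≈ -0.35
θ = arccos(-0.35) ≈ 110.5°

110.5°


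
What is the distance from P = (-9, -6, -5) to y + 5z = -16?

distance = |a·x₀ + b·y₀ + c·z₀ - d| / √(a² + b² + c²)
  = |0·(-9) + 1·(-6) + 5·(-5) - (-16)| / √(0² + 1² + 5²)
  = |0 - 6 - 25 + 16| / √(0 + 1 + 25)
  = |-15| / √26
  = 15 / 5.099
  ≈ 2.942

2.942


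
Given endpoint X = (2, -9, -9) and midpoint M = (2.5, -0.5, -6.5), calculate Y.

Y = 2M - X
  = (2·2.5 - 2, 2·(-0.5) - (-9), 2·(-6.5) - (-9))
  = (5 - 2, -1 + 9, -13 + 9)
  = (3, 8, -4)

(3, 8, -4)


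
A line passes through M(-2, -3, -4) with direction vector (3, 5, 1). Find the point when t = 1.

P(t) = M + t·d
  = (-2 + 3·1, -3 + 5·1, -4 + 1·1)
  = (-2 + 3, -3 + 5, -4 + 1)
  = (1, 2, -3)

(1, 2, -3)


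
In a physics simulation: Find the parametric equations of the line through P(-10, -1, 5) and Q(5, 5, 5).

Direction vector d = Q - P = (5 + 10, 5 + 1, 5 - 5) = (15, 6, 0)
Parametric form r = P + t·d:
x = -10 + 15t, y = -1 + 6t, z = 5

x = -10 + 15t, y = -1 + 6t, z = 5


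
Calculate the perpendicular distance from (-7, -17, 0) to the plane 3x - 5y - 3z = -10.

distance = |a·x₀ + b·y₀ + c·z₀ - d| / √(a² + b² + c²)
  = |3·(-7) + (-5)·(-17) + (-3)·0 - (-10)| / √(3² + (-5)² + (-3)²)
  = |-21 + 85 + 0 + 10| / √(9 + 25 + 9)
  = |74| / √43
  = 74 / 6.557
  ≈ 11.28

11.28


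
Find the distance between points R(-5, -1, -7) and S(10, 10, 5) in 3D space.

d = √[(x₂-x₁)² + (y₂-y₁)² + (z₂-z₁)²]
  = √[15² + 11² + 12²]
  = √[225 + 121 + 144]
  = √490
  ≈ 22.14

22.14


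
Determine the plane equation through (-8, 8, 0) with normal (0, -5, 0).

The plane through P with normal n = (a, b, c) satisfies n·(r - P) = 0,
i.e. ax + by + cz = a·x₀ + b·y₀ + c·z₀.
d = 0·(-8) + (-5)·8 + 0·0
  = 0 - 40 + 0
  = -40
Equation: -5y = -40

-5y = -40


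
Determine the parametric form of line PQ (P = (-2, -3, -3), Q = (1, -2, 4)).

Direction vector d = Q - P = (1 + 2, -2 + 3, 4 + 3) = (3, 1, 7)
Parametric form r = P + t·d:
x = -2 + 3t, y = -3 + t, z = -3 + 7t

x = -2 + 3t, y = -3 + t, z = -3 + 7t


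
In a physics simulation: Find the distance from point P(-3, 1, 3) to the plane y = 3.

distance = |a·x₀ + b·y₀ + c·z₀ - d| / √(a² + b² + c²)
  = |0·(-3) + 1·1 + 0·3 - 3| / √(0² + 1² + 0²)
  = |0 + 1 + 0 - 3| / √(0 + 1 + 0)
  = |-2| / √1
  = 2 / 1
  ≈ 2

2


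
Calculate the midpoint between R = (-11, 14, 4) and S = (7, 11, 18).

M = ((x₁+x₂)/2, (y₁+y₂)/2, (z₁+z₂)/2)
  = ((-11 + 7)/2, (14 + 11)/2, (4 + 18)/2)
  = (-4/2, 25/2, 22/2)
  = (-2, 12.5, 11)

(-2, 12.5, 11)


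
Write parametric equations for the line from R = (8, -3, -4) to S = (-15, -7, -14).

Direction vector d = S - R = (-15 - 8, -7 + 3, -14 + 4) = (-23, -4, -10)
Parametric form r = R + t·d:
x = 8 - 23t, y = -3 - 4t, z = -4 - 10t

x = 8 - 23t, y = -3 - 4t, z = -4 - 10t


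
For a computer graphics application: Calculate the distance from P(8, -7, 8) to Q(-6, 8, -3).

d = √[(x₂-x₁)² + (y₂-y₁)² + (z₂-z₁)²]
  = √[(-14)² + 15² + (-11)²]
  = √[196 + 225 + 121]
  = √542
  ≈ 23.28

23.28


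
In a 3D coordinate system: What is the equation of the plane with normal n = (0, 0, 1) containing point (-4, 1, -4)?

The plane through P with normal n = (a, b, c) satisfies n·(r - P) = 0,
i.e. ax + by + cz = a·x₀ + b·y₀ + c·z₀.
d = 0·(-4) + 0·1 + 1·(-4)
  = 0 + 0 - 4
  = -4
Equation: z = -4

z = -4


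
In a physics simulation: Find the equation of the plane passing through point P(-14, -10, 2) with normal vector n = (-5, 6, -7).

The plane through P with normal n = (a, b, c) satisfies n·(r - P) = 0,
i.e. ax + by + cz = a·x₀ + b·y₀ + c·z₀.
d = (-5)·(-14) + 6·(-10) + (-7)·2
  = 70 - 60 - 14
  = -4
Equation: -5x + 6y - 7z = -4

-5x + 6y - 7z = -4


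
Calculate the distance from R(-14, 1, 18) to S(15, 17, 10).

d = √[(x₂-x₁)² + (y₂-y₁)² + (z₂-z₁)²]
  = √[29² + 16² + (-8)²]
  = √[841 + 256 + 64]
  = √1161
  ≈ 34.07

34.07


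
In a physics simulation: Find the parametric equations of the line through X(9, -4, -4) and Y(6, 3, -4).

Direction vector d = Y - X = (6 - 9, 3 + 4, -4 + 4) = (-3, 7, 0)
Parametric form r = X + t·d:
x = 9 - 3t, y = -4 + 7t, z = -4

x = 9 - 3t, y = -4 + 7t, z = -4


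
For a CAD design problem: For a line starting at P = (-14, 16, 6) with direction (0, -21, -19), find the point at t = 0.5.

P(t) = P + t·d
  = (-14 + 0·0.5, 16 + (-21)·0.5, 6 + (-19)·0.5)
  = (-14 + 0, 16 - 10.5, 6 - 9.5)
  = (-14, 5.5, -3.5)

(-14, 5.5, -3.5)


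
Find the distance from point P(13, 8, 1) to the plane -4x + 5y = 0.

distance = |a·x₀ + b·y₀ + c·z₀ - d| / √(a² + b² + c²)
  = |(-4)·13 + 5·8 + 0·1 - 0| / √((-4)² + 5² + 0²)
  = |-52 + 40 + 0 + 0| / √(16 + 25 + 0)
  = |-12| / √41
  = 12 / 6.403
  ≈ 1.874

1.874


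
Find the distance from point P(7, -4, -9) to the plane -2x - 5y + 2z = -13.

distance = |a·x₀ + b·y₀ + c·z₀ - d| / √(a² + b² + c²)
  = |(-2)·7 + (-5)·(-4) + 2·(-9) - (-13)| / √((-2)² + (-5)² + 2²)
  = |-14 + 20 - 18 + 13| / √(4 + 25 + 4)
  = |1| / √33
  = 1 / 5.745
  ≈ 0.1741

0.1741


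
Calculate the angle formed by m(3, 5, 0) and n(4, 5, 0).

m·n = 3·4 + 5·5 + 0·0 = 12 + 25 + 0 = 37
|m| = √(3² + 5² + 0²) = √34 ≈ 5.831
|n| = √(4² + 5² + 0²) = √41 ≈ 6.403
cos θ = (m·n)/(|m||n|) = 37/(5.831·6.403) ≈ 0.991
θ = arccos(0.991) ≈ 7.696°

7.696°


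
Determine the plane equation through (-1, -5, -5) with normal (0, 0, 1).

The plane through P with normal n = (a, b, c) satisfies n·(r - P) = 0,
i.e. ax + by + cz = a·x₀ + b·y₀ + c·z₀.
d = 0·(-1) + 0·(-5) + 1·(-5)
  = 0 + 0 - 5
  = -5
Equation: z = -5

z = -5


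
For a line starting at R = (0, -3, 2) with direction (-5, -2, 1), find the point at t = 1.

P(t) = R + t·d
  = (0 + (-5)·1, -3 + (-2)·1, 2 + 1·1)
  = (0 - 5, -3 - 2, 2 + 1)
  = (-5, -5, 3)

(-5, -5, 3)


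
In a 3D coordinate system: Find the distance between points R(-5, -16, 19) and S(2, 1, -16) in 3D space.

d = √[(x₂-x₁)² + (y₂-y₁)² + (z₂-z₁)²]
  = √[7² + 17² + (-35)²]
  = √[49 + 289 + 1225]
  = √1563
  ≈ 39.53

39.53


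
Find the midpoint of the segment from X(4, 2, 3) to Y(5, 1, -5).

M = ((x₁+x₂)/2, (y₁+y₂)/2, (z₁+z₂)/2)
  = ((4 + 5)/2, (2 + 1)/2, (3 - 5)/2)
  = (9/2, 3/2, -2/2)
  = (4.5, 1.5, -1)

(4.5, 1.5, -1)


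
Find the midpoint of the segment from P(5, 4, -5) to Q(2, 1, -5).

M = ((x₁+x₂)/2, (y₁+y₂)/2, (z₁+z₂)/2)
  = ((5 + 2)/2, (4 + 1)/2, (-5 - 5)/2)
  = (7/2, 5/2, -10/2)
  = (3.5, 2.5, -5)

(3.5, 2.5, -5)


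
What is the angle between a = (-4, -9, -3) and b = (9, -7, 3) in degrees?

a·b = (-4)·9 + (-9)·(-7) + (-3)·3 = -36 + 63 - 9 = 18
|a| = √((-4)² + (-9)² + (-3)²) = √106 ≈ 10.3
|b| = √(9² + (-7)² + 3²) = √139 ≈ 11.79
cos θ = (a·b)/(|a||b|) = 18/(10.3·11.79) ≈ 0.1483
θ = arccos(0.1483) ≈ 81.47°

81.47°


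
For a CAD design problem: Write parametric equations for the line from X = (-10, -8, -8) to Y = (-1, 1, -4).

Direction vector d = Y - X = (-1 + 10, 1 + 8, -4 + 8) = (9, 9, 4)
Parametric form r = X + t·d:
x = -10 + 9t, y = -8 + 9t, z = -8 + 4t

x = -10 + 9t, y = -8 + 9t, z = -8 + 4t


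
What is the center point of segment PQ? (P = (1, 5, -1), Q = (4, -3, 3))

M = ((x₁+x₂)/2, (y₁+y₂)/2, (z₁+z₂)/2)
  = ((1 + 4)/2, (5 - 3)/2, (-1 + 3)/2)
  = (5/2, 2/2, 2/2)
  = (2.5, 1, 1)

(2.5, 1, 1)


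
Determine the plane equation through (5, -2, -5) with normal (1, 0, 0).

The plane through P with normal n = (a, b, c) satisfies n·(r - P) = 0,
i.e. ax + by + cz = a·x₀ + b·y₀ + c·z₀.
d = 1·5 + 0·(-2) + 0·(-5)
  = 5 + 0 + 0
  = 5
Equation: x = 5

x = 5


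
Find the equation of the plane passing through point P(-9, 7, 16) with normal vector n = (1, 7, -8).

The plane through P with normal n = (a, b, c) satisfies n·(r - P) = 0,
i.e. ax + by + cz = a·x₀ + b·y₀ + c·z₀.
d = 1·(-9) + 7·7 + (-8)·16
  = -9 + 49 - 128
  = -88
Equation: x + 7y - 8z = -88

x + 7y - 8z = -88


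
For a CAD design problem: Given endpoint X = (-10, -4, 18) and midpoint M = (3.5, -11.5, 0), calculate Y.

Y = 2M - X
  = (2·3.5 - (-10), 2·(-11.5) - (-4), 2·0 - 18)
  = (7 + 10, -23 + 4, 0 - 18)
  = (17, -19, -18)

(17, -19, -18)


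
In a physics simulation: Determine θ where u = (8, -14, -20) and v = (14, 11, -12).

u·v = 8·14 + (-14)·11 + (-20)·(-12) = 112 - 154 + 240 = 198
|u| = √(8² + (-14)² + (-20)²) = √660 ≈ 25.69
|v| = √(14² + 11² + (-12)²) = √461 ≈ 21.47
cos θ = (u·v)/(|u||v|) = 198/(25.69·21.47) ≈ 0.359
θ = arccos(0.359) ≈ 68.96°

68.96°


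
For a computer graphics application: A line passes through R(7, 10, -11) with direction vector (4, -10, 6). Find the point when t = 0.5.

P(t) = R + t·d
  = (7 + 4·0.5, 10 + (-10)·0.5, -11 + 6·0.5)
  = (7 + 2, 10 - 5, -11 + 3)
  = (9, 5, -8)

(9, 5, -8)


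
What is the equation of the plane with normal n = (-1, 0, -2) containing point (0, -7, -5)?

The plane through P with normal n = (a, b, c) satisfies n·(r - P) = 0,
i.e. ax + by + cz = a·x₀ + b·y₀ + c·z₀.
d = (-1)·0 + 0·(-7) + (-2)·(-5)
  = 0 + 0 + 10
  = 10
Equation: -x - 2z = 10

-x - 2z = 10


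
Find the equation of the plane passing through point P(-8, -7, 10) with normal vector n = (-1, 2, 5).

The plane through P with normal n = (a, b, c) satisfies n·(r - P) = 0,
i.e. ax + by + cz = a·x₀ + b·y₀ + c·z₀.
d = (-1)·(-8) + 2·(-7) + 5·10
  = 8 - 14 + 50
  = 44
Equation: -x + 2y + 5z = 44

-x + 2y + 5z = 44


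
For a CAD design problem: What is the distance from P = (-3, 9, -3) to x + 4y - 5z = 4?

distance = |a·x₀ + b·y₀ + c·z₀ - d| / √(a² + b² + c²)
  = |1·(-3) + 4·9 + (-5)·(-3) - 4| / √(1² + 4² + (-5)²)
  = |-3 + 36 + 15 - 4| / √(1 + 16 + 25)
  = |44| / √42
  = 44 / 6.481
  ≈ 6.789

6.789


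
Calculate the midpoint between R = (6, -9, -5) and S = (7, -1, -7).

M = ((x₁+x₂)/2, (y₁+y₂)/2, (z₁+z₂)/2)
  = ((6 + 7)/2, (-9 - 1)/2, (-5 - 7)/2)
  = (13/2, -10/2, -12/2)
  = (6.5, -5, -6)

(6.5, -5, -6)


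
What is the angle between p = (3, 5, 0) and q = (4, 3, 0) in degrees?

p·q = 3·4 + 5·3 + 0·0 = 12 + 15 + 0 = 27
|p| = √(3² + 5² + 0²) = √34 ≈ 5.831
|q| = √(4² + 3² + 0²) = √25 ≈ 5
cos θ = (p·q)/(|p||q|) = 27/(5.831·5) ≈ 0.9261
θ = arccos(0.9261) ≈ 22.17°

22.17°


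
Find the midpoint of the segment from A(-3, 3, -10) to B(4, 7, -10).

M = ((x₁+x₂)/2, (y₁+y₂)/2, (z₁+z₂)/2)
  = ((-3 + 4)/2, (3 + 7)/2, (-10 - 10)/2)
  = (1/2, 10/2, -20/2)
  = (0.5, 5, -10)

(0.5, 5, -10)


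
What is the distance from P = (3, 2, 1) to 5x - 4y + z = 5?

distance = |a·x₀ + b·y₀ + c·z₀ - d| / √(a² + b² + c²)
  = |5·3 + (-4)·2 + 1·1 - 5| / √(5² + (-4)² + 1²)
  = |15 - 8 + 1 - 5| / √(25 + 16 + 1)
  = |3| / √42
  = 3 / 6.481
  ≈ 0.4629

0.4629


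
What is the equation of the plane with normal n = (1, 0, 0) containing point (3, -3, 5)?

The plane through P with normal n = (a, b, c) satisfies n·(r - P) = 0,
i.e. ax + by + cz = a·x₀ + b·y₀ + c·z₀.
d = 1·3 + 0·(-3) + 0·5
  = 3 + 0 + 0
  = 3
Equation: x = 3

x = 3


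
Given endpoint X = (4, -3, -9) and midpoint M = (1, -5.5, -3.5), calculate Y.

Y = 2M - X
  = (2·1 - 4, 2·(-5.5) - (-3), 2·(-3.5) - (-9))
  = (2 - 4, -11 + 3, -7 + 9)
  = (-2, -8, 2)

(-2, -8, 2)


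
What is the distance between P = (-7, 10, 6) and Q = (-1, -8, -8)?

d = √[(x₂-x₁)² + (y₂-y₁)² + (z₂-z₁)²]
  = √[6² + (-18)² + (-14)²]
  = √[36 + 324 + 196]
  = √556
  ≈ 23.58

23.58


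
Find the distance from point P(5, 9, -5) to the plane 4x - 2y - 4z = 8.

distance = |a·x₀ + b·y₀ + c·z₀ - d| / √(a² + b² + c²)
  = |4·5 + (-2)·9 + (-4)·(-5) - 8| / √(4² + (-2)² + (-4)²)
  = |20 - 18 + 20 - 8| / √(16 + 4 + 16)
  = |14| / √36
  = 14 / 6
  ≈ 2.333

2.333


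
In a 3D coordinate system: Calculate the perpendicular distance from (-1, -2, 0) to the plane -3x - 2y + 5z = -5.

distance = |a·x₀ + b·y₀ + c·z₀ - d| / √(a² + b² + c²)
  = |(-3)·(-1) + (-2)·(-2) + 5·0 - (-5)| / √((-3)² + (-2)² + 5²)
  = |3 + 4 + 0 + 5| / √(9 + 4 + 25)
  = |12| / √38
  = 12 / 6.164
  ≈ 1.947

1.947


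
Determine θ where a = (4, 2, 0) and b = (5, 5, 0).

a·b = 4·5 + 2·5 + 0·0 = 20 + 10 + 0 = 30
|a| = √(4² + 2² + 0²) = √20 ≈ 4.472
|b| = √(5² + 5² + 0²) = √50 ≈ 7.071
cos θ = (a·b)/(|a||b|) = 30/(4.472·7.071) ≈ 0.9487
θ = arccos(0.9487) ≈ 18.43°

18.43°


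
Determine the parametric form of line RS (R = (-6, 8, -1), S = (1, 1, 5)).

Direction vector d = S - R = (1 + 6, 1 - 8, 5 + 1) = (7, -7, 6)
Parametric form r = R + t·d:
x = -6 + 7t, y = 8 - 7t, z = -1 + 6t

x = -6 + 7t, y = 8 - 7t, z = -1 + 6t


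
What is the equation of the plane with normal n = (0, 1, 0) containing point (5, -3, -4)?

The plane through P with normal n = (a, b, c) satisfies n·(r - P) = 0,
i.e. ax + by + cz = a·x₀ + b·y₀ + c·z₀.
d = 0·5 + 1·(-3) + 0·(-4)
  = 0 - 3 + 0
  = -3
Equation: y = -3

y = -3


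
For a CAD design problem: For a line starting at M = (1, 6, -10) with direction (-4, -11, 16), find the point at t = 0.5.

P(t) = M + t·d
  = (1 + (-4)·0.5, 6 + (-11)·0.5, -10 + 16·0.5)
  = (1 - 2, 6 - 5.5, -10 + 8)
  = (-1, 0.5, -2)

(-1, 0.5, -2)


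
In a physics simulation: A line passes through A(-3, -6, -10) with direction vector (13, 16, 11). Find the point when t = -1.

P(t) = A + t·d
  = (-3 + 13·(-1), -6 + 16·(-1), -10 + 11·(-1))
  = (-3 - 13, -6 - 16, -10 - 11)
  = (-16, -22, -21)

(-16, -22, -21)


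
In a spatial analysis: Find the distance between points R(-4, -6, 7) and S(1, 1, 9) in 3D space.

d = √[(x₂-x₁)² + (y₂-y₁)² + (z₂-z₁)²]
  = √[5² + 7² + 2²]
  = √[25 + 49 + 4]
  = √78
  ≈ 8.832

8.832


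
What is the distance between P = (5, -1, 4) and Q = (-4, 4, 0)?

d = √[(x₂-x₁)² + (y₂-y₁)² + (z₂-z₁)²]
  = √[(-9)² + 5² + (-4)²]
  = √[81 + 25 + 16]
  = √122
  ≈ 11.05

11.05


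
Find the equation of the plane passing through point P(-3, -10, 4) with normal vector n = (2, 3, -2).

The plane through P with normal n = (a, b, c) satisfies n·(r - P) = 0,
i.e. ax + by + cz = a·x₀ + b·y₀ + c·z₀.
d = 2·(-3) + 3·(-10) + (-2)·4
  = -6 - 30 - 8
  = -44
Equation: 2x + 3y - 2z = -44

2x + 3y - 2z = -44


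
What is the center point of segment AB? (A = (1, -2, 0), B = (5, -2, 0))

M = ((x₁+x₂)/2, (y₁+y₂)/2, (z₁+z₂)/2)
  = ((1 + 5)/2, (-2 - 2)/2, (0 + 0)/2)
  = (6/2, -4/2, 0/2)
  = (3, -2, 0)

(3, -2, 0)


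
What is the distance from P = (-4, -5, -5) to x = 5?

distance = |a·x₀ + b·y₀ + c·z₀ - d| / √(a² + b² + c²)
  = |1·(-4) + 0·(-5) + 0·(-5) - 5| / √(1² + 0² + 0²)
  = |-4 + 0 + 0 - 5| / √(1 + 0 + 0)
  = |-9| / √1
  = 9 / 1
  ≈ 9

9


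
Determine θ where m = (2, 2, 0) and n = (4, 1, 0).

m·n = 2·4 + 2·1 + 0·0 = 8 + 2 + 0 = 10
|m| = √(2² + 2² + 0²) = √8 ≈ 2.828
|n| = √(4² + 1² + 0²) = √17 ≈ 4.123
cos θ = (m·n)/(|m||n|) = 10/(2.828·4.123) ≈ 0.8575
θ = arccos(0.8575) ≈ 30.96°

30.96°


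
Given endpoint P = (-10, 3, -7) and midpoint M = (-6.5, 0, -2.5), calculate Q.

Q = 2M - P
  = (2·(-6.5) - (-10), 2·0 - 3, 2·(-2.5) - (-7))
  = (-13 + 10, 0 - 3, -5 + 7)
  = (-3, -3, 2)

(-3, -3, 2)


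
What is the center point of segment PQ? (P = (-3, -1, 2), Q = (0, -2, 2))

M = ((x₁+x₂)/2, (y₁+y₂)/2, (z₁+z₂)/2)
  = ((-3 + 0)/2, (-1 - 2)/2, (2 + 2)/2)
  = (-3/2, -3/2, 4/2)
  = (-1.5, -1.5, 2)

(-1.5, -1.5, 2)


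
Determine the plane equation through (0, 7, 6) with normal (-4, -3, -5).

The plane through P with normal n = (a, b, c) satisfies n·(r - P) = 0,
i.e. ax + by + cz = a·x₀ + b·y₀ + c·z₀.
d = (-4)·0 + (-3)·7 + (-5)·6
  = 0 - 21 - 30
  = -51
Equation: -4x - 3y - 5z = -51

-4x - 3y - 5z = -51


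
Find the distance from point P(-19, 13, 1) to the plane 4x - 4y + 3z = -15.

distance = |a·x₀ + b·y₀ + c·z₀ - d| / √(a² + b² + c²)
  = |4·(-19) + (-4)·13 + 3·1 - (-15)| / √(4² + (-4)² + 3²)
  = |-76 - 52 + 3 + 15| / √(16 + 16 + 9)
  = |-110| / √41
  = 110 / 6.403
  ≈ 17.18

17.18


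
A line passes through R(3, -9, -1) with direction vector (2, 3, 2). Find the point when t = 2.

P(t) = R + t·d
  = (3 + 2·2, -9 + 3·2, -1 + 2·2)
  = (3 + 4, -9 + 6, -1 + 4)
  = (7, -3, 3)

(7, -3, 3)


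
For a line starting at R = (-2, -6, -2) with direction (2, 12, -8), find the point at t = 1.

P(t) = R + t·d
  = (-2 + 2·1, -6 + 12·1, -2 + (-8)·1)
  = (-2 + 2, -6 + 12, -2 - 8)
  = (0, 6, -10)

(0, 6, -10)


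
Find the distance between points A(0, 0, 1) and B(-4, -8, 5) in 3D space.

d = √[(x₂-x₁)² + (y₂-y₁)² + (z₂-z₁)²]
  = √[(-4)² + (-8)² + 4²]
  = √[16 + 64 + 16]
  = √96
  ≈ 9.798

9.798


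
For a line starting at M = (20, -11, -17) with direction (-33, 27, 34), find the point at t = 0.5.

P(t) = M + t·d
  = (20 + (-33)·0.5, -11 + 27·0.5, -17 + 34·0.5)
  = (20 - 16.5, -11 + 13.5, -17 + 17)
  = (3.5, 2.5, 0)

(3.5, 2.5, 0)


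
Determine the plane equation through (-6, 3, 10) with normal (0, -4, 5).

The plane through P with normal n = (a, b, c) satisfies n·(r - P) = 0,
i.e. ax + by + cz = a·x₀ + b·y₀ + c·z₀.
d = 0·(-6) + (-4)·3 + 5·10
  = 0 - 12 + 50
  = 38
Equation: -4y + 5z = 38

-4y + 5z = 38


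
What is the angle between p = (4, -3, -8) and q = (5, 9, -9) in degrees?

p·q = 4·5 + (-3)·9 + (-8)·(-9) = 20 - 27 + 72 = 65
|p| = √(4² + (-3)² + (-8)²) = √89 ≈ 9.434
|q| = √(5² + 9² + (-9)²) = √187 ≈ 13.67
cos θ = (p·q)/(|p||q|) = 65/(9.434·13.67) ≈ 0.5038
θ = arccos(0.5038) ≈ 59.75°

59.75°


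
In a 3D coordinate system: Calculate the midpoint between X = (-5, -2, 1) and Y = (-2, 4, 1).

M = ((x₁+x₂)/2, (y₁+y₂)/2, (z₁+z₂)/2)
  = ((-5 - 2)/2, (-2 + 4)/2, (1 + 1)/2)
  = (-7/2, 2/2, 2/2)
  = (-3.5, 1, 1)

(-3.5, 1, 1)


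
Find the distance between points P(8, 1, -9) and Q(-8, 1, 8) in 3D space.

d = √[(x₂-x₁)² + (y₂-y₁)² + (z₂-z₁)²]
  = √[(-16)² + 0² + 17²]
  = √[256 + 0 + 289]
  = √545
  ≈ 23.35

23.35


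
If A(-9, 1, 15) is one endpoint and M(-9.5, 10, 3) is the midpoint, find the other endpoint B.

B = 2M - A
  = (2·(-9.5) - (-9), 2·10 - 1, 2·3 - 15)
  = (-19 + 9, 20 - 1, 6 - 15)
  = (-10, 19, -9)

(-10, 19, -9)


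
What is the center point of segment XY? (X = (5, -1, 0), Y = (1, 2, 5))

M = ((x₁+x₂)/2, (y₁+y₂)/2, (z₁+z₂)/2)
  = ((5 + 1)/2, (-1 + 2)/2, (0 + 5)/2)
  = (6/2, 1/2, 5/2)
  = (3, 0.5, 2.5)

(3, 0.5, 2.5)


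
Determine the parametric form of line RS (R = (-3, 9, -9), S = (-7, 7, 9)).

Direction vector d = S - R = (-7 + 3, 7 - 9, 9 + 9) = (-4, -2, 18)
Parametric form r = R + t·d:
x = -3 - 4t, y = 9 - 2t, z = -9 + 18t

x = -3 - 4t, y = 9 - 2t, z = -9 + 18t


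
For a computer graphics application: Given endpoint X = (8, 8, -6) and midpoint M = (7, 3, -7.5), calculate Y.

Y = 2M - X
  = (2·7 - 8, 2·3 - 8, 2·(-7.5) - (-6))
  = (14 - 8, 6 - 8, -15 + 6)
  = (6, -2, -9)

(6, -2, -9)


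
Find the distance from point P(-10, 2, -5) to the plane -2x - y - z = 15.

distance = |a·x₀ + b·y₀ + c·z₀ - d| / √(a² + b² + c²)
  = |(-2)·(-10) + (-1)·2 + (-1)·(-5) - 15| / √((-2)² + (-1)² + (-1)²)
  = |20 - 2 + 5 - 15| / √(4 + 1 + 1)
  = |8| / √6
  = 8 / 2.449
  ≈ 3.266

3.266


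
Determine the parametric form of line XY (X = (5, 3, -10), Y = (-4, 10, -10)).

Direction vector d = Y - X = (-4 - 5, 10 - 3, -10 + 10) = (-9, 7, 0)
Parametric form r = X + t·d:
x = 5 - 9t, y = 3 + 7t, z = -10

x = 5 - 9t, y = 3 + 7t, z = -10


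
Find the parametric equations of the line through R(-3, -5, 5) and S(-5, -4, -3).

Direction vector d = S - R = (-5 + 3, -4 + 5, -3 - 5) = (-2, 1, -8)
Parametric form r = R + t·d:
x = -3 - 2t, y = -5 + t, z = 5 - 8t

x = -3 - 2t, y = -5 + t, z = 5 - 8t


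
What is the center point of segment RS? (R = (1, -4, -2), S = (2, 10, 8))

M = ((x₁+x₂)/2, (y₁+y₂)/2, (z₁+z₂)/2)
  = ((1 + 2)/2, (-4 + 10)/2, (-2 + 8)/2)
  = (3/2, 6/2, 6/2)
  = (1.5, 3, 3)

(1.5, 3, 3)


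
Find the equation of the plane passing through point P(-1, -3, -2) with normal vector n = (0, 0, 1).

The plane through P with normal n = (a, b, c) satisfies n·(r - P) = 0,
i.e. ax + by + cz = a·x₀ + b·y₀ + c·z₀.
d = 0·(-1) + 0·(-3) + 1·(-2)
  = 0 + 0 - 2
  = -2
Equation: z = -2

z = -2


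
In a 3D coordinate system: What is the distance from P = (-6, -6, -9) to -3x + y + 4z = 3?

distance = |a·x₀ + b·y₀ + c·z₀ - d| / √(a² + b² + c²)
  = |(-3)·(-6) + 1·(-6) + 4·(-9) - 3| / √((-3)² + 1² + 4²)
  = |18 - 6 - 36 - 3| / √(9 + 1 + 16)
  = |-27| / √26
  = 27 / 5.099
  ≈ 5.295

5.295


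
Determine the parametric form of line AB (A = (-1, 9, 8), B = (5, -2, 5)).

Direction vector d = B - A = (5 + 1, -2 - 9, 5 - 8) = (6, -11, -3)
Parametric form r = A + t·d:
x = -1 + 6t, y = 9 - 11t, z = 8 - 3t

x = -1 + 6t, y = 9 - 11t, z = 8 - 3t


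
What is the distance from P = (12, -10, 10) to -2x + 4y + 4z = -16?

distance = |a·x₀ + b·y₀ + c·z₀ - d| / √(a² + b² + c²)
  = |(-2)·12 + 4·(-10) + 4·10 - (-16)| / √((-2)² + 4² + 4²)
  = |-24 - 40 + 40 + 16| / √(4 + 16 + 16)
  = |-8| / √36
  = 8 / 6
  ≈ 1.333

1.333


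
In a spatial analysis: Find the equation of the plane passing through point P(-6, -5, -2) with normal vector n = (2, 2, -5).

The plane through P with normal n = (a, b, c) satisfies n·(r - P) = 0,
i.e. ax + by + cz = a·x₀ + b·y₀ + c·z₀.
d = 2·(-6) + 2·(-5) + (-5)·(-2)
  = -12 - 10 + 10
  = -12
Equation: 2x + 2y - 5z = -12

2x + 2y - 5z = -12


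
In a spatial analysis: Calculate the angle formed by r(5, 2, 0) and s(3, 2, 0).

r·s = 5·3 + 2·2 + 0·0 = 15 + 4 + 0 = 19
|r| = √(5² + 2² + 0²) = √29 ≈ 5.385
|s| = √(3² + 2² + 0²) = √13 ≈ 3.606
cos θ = (r·s)/(|r||s|) = 19/(5.385·3.606) ≈ 0.9785
θ = arccos(0.9785) ≈ 11.89°

11.89°


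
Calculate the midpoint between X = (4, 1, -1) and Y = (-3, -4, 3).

M = ((x₁+x₂)/2, (y₁+y₂)/2, (z₁+z₂)/2)
  = ((4 - 3)/2, (1 - 4)/2, (-1 + 3)/2)
  = (1/2, -3/2, 2/2)
  = (0.5, -1.5, 1)

(0.5, -1.5, 1)


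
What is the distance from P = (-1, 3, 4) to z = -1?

distance = |a·x₀ + b·y₀ + c·z₀ - d| / √(a² + b² + c²)
  = |0·(-1) + 0·3 + 1·4 - (-1)| / √(0² + 0² + 1²)
  = |0 + 0 + 4 + 1| / √(0 + 0 + 1)
  = |5| / √1
  = 5 / 1
  ≈ 5

5


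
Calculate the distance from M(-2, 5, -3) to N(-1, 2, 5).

d = √[(x₂-x₁)² + (y₂-y₁)² + (z₂-z₁)²]
  = √[1² + (-3)² + 8²]
  = √[1 + 9 + 64]
  = √74
  ≈ 8.602

8.602


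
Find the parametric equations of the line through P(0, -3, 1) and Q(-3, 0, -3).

Direction vector d = Q - P = (-3 + 0, 0 + 3, -3 - 1) = (-3, 3, -4)
Parametric form r = P + t·d:
x = 0 - 3t, y = -3 + 3t, z = 1 - 4t

x = 0 - 3t, y = -3 + 3t, z = 1 - 4t


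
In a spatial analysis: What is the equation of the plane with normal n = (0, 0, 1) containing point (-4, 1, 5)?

The plane through P with normal n = (a, b, c) satisfies n·(r - P) = 0,
i.e. ax + by + cz = a·x₀ + b·y₀ + c·z₀.
d = 0·(-4) + 0·1 + 1·5
  = 0 + 0 + 5
  = 5
Equation: z = 5

z = 5


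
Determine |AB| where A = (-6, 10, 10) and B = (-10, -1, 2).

d = √[(x₂-x₁)² + (y₂-y₁)² + (z₂-z₁)²]
  = √[(-4)² + (-11)² + (-8)²]
  = √[16 + 121 + 64]
  = √201
  ≈ 14.18

14.18


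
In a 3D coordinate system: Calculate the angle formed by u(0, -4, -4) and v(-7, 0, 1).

u·v = 0·(-7) + (-4)·0 + (-4)·1 = 0 + 0 - 4 = -4
|u| = √(0² + (-4)² + (-4)²) = √32 ≈ 5.657
|v| = √((-7)² + 0² + 1²) = √50 ≈ 7.071
cos θ = (u·v)/(|u||v|) = -4/(5.657·7.071) ≈ -0.1
θ = arccos(-0.1) ≈ 95.74°

95.74°


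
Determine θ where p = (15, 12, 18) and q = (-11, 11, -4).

p·q = 15·(-11) + 12·11 + 18·(-4) = -165 + 132 - 72 = -105
|p| = √(15² + 12² + 18²) = √693 ≈ 26.32
|q| = √((-11)² + 11² + (-4)²) = √258 ≈ 16.06
cos θ = (p·q)/(|p||q|) = -105/(26.32·16.06) ≈ -0.2483
θ = arccos(-0.2483) ≈ 104.4°

104.4°


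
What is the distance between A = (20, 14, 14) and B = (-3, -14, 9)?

d = √[(x₂-x₁)² + (y₂-y₁)² + (z₂-z₁)²]
  = √[(-23)² + (-28)² + (-5)²]
  = √[529 + 784 + 25]
  = √1338
  ≈ 36.58

36.58


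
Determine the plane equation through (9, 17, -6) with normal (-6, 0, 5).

The plane through P with normal n = (a, b, c) satisfies n·(r - P) = 0,
i.e. ax + by + cz = a·x₀ + b·y₀ + c·z₀.
d = (-6)·9 + 0·17 + 5·(-6)
  = -54 + 0 - 30
  = -84
Equation: -6x + 5z = -84

-6x + 5z = -84


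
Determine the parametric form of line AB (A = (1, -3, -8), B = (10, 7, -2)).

Direction vector d = B - A = (10 - 1, 7 + 3, -2 + 8) = (9, 10, 6)
Parametric form r = A + t·d:
x = 1 + 9t, y = -3 + 10t, z = -8 + 6t

x = 1 + 9t, y = -3 + 10t, z = -8 + 6t


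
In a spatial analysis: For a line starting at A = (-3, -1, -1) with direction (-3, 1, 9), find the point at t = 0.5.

P(t) = A + t·d
  = (-3 + (-3)·0.5, -1 + 1·0.5, -1 + 9·0.5)
  = (-3 - 1.5, -1 + 0.5, -1 + 4.5)
  = (-4.5, -0.5, 3.5)

(-4.5, -0.5, 3.5)
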